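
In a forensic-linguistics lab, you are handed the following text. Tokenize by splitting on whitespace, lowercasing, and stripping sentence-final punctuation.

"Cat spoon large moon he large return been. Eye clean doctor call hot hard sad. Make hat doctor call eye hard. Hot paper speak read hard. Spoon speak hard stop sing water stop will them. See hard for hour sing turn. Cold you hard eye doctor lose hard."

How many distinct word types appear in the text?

31

Distinct types: {been, call, cat, clean, cold, doctor, eye, for, hard, hat, he, hot, hour, large, lose, make, moon, paper, read, return, sad, see, sing, speak, spoon, stop, them, turn, water, will, you}
V = 31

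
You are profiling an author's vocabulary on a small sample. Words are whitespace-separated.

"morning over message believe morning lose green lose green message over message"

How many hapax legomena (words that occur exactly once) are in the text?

Frequencies: message:3, morning:2, over:2, lose:2, green:2, believe:1
Hapax (freq=1): believe

1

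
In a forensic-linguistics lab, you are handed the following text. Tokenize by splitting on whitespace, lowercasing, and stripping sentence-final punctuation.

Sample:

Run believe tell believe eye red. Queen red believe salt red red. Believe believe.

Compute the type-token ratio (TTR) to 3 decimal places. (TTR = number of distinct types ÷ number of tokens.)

0.500

N = 14 tokens, V = 7 types.
TTR = V / N = 7 / 14 = 0.500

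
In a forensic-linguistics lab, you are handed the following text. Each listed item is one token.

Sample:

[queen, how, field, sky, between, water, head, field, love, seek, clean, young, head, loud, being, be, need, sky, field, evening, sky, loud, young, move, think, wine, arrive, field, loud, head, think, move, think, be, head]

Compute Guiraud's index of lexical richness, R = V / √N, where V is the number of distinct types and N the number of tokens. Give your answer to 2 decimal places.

3.38

N = 35, V = 20.
√N = 5.916080
R = 20 / 5.916080 = 3.38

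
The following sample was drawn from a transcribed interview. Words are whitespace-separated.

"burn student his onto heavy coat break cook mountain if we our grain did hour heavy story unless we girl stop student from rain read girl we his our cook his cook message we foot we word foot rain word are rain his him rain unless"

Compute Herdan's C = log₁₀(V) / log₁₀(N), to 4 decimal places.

0.8608

N = 46, V = 27.
log₁₀(V) = 1.431364, log₁₀(N) = 1.662758
C = 1.431364 / 1.662758 = 0.8608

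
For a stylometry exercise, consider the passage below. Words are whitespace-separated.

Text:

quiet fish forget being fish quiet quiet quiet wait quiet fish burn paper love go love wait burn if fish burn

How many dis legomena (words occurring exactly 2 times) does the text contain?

Frequencies: quiet:5, fish:4, burn:3, wait:2, love:2, forget:1, being:1, paper:1, go:1, if:1
Words with frequency 2: love, wait

2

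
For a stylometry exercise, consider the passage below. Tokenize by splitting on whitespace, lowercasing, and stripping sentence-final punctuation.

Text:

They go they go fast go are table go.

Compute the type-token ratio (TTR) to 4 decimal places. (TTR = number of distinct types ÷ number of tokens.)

N = 9 tokens, V = 5 types.
TTR = V / N = 5 / 9 = 0.5556

0.5556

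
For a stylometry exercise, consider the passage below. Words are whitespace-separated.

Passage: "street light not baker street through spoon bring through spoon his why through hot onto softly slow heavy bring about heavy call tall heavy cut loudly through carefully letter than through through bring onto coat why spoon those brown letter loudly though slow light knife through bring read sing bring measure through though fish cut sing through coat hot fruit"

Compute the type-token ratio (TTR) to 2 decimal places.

0.53

N = 60 tokens, V = 32 types.
TTR = V / N = 32 / 60 = 0.53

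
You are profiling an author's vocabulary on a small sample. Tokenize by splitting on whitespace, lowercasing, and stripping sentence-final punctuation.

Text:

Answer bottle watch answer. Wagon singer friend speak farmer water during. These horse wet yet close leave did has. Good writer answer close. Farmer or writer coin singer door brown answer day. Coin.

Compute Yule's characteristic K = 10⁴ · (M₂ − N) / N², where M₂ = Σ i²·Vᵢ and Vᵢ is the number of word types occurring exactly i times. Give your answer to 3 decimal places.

Frequencies: answer:4, singer:2, farmer:2, close:2, writer:2, coin:2, bottle:1, watch:1, wagon:1, friend:1, speak:1, water:1, during:1, these:1, horse:1, wet:1, yet:1, leave:1, did:1, has:1, … (5 more, each freq 1)
N = 33. Frequency spectrum: V_1=19, V_2=5, V_4=1
M₂ = 1²·19 + 2²·5 + 4²·1 = 55
K = 10000 × (55 − 33) / 33² = 202.020

202.020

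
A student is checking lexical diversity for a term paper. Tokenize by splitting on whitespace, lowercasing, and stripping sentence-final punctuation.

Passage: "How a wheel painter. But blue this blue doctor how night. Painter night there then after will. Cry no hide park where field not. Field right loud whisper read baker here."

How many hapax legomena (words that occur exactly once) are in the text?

21

Frequencies: how:2, painter:2, blue:2, night:2, field:2, a:1, wheel:1, but:1, this:1, doctor:1, there:1, then:1, after:1, will:1, cry:1, no:1, hide:1, park:1, where:1, not:1, … (6 more, each freq 1)
Hapax (freq=1): a, after, baker, but, cry, doctor, here, hide, loud, no, not, park, read, right, then, there, this, wheel, where, whisper, will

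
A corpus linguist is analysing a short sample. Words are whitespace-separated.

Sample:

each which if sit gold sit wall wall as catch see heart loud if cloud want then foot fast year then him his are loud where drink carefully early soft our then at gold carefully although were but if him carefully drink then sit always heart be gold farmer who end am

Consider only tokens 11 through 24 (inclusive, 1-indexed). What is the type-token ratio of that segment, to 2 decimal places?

Segment tokens 11–24: see, heart, loud, if, cloud, want, then, foot, fast, year, then, him, his, are
Segment N = 14, segment V = 13.
TTR = 13 / 14 = 0.93

0.93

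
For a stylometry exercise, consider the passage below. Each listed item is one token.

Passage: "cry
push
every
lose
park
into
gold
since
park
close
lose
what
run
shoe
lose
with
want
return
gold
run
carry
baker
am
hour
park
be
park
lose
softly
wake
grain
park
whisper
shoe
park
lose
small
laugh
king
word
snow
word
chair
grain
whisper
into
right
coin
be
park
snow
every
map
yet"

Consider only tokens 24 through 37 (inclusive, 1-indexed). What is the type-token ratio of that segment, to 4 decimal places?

0.7143

Segment tokens 24–37: hour, park, be, park, lose, softly, wake, grain, park, whisper, shoe, park, lose, small
Segment N = 14, segment V = 10.
TTR = 10 / 14 = 0.7143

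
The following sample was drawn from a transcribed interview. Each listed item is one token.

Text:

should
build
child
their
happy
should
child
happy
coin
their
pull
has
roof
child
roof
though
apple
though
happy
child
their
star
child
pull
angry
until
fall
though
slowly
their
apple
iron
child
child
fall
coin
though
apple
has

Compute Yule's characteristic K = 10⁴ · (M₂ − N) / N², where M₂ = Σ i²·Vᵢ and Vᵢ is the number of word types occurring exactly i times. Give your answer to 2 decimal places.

591.72

Frequencies: child:7, their:4, though:4, happy:3, apple:3, should:2, coin:2, pull:2, has:2, roof:2, fall:2, build:1, star:1, angry:1, until:1, slowly:1, iron:1
N = 39. Frequency spectrum: V_1=6, V_2=6, V_3=2, V_4=2, V_7=1
M₂ = 1²·6 + 2²·6 + 3²·2 + 4²·2 + 7²·1 = 129
K = 10000 × (129 − 39) / 39² = 591.72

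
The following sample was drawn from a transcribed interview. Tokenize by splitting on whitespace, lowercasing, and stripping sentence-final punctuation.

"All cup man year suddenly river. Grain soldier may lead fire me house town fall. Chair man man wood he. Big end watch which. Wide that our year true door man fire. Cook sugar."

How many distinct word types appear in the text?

Distinct types: {all, big, chair, cook, cup, door, end, fall, fire, grain, he, house, lead, man, may, me, our, river, soldier, suddenly, sugar, that, town, true, watch, which, wide, wood, year}
V = 29

29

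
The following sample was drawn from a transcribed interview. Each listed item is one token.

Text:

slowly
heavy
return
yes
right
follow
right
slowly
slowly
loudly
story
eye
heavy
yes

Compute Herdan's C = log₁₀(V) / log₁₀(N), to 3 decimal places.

N = 14, V = 9.
log₁₀(V) = 0.954243, log₁₀(N) = 1.146128
C = 0.954243 / 1.146128 = 0.833

0.833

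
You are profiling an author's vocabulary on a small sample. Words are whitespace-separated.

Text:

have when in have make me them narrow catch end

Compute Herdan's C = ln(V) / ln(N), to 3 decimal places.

N = 10, V = 9.
ln(V) = 2.197225, ln(N) = 2.302585
C = 2.197225 / 2.302585 = 0.954

0.954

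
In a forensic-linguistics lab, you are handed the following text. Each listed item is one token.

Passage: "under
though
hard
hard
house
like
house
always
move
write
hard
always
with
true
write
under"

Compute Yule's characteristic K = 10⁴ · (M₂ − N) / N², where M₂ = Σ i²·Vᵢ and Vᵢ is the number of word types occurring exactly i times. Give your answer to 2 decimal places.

546.88

Frequencies: hard:3, under:2, house:2, always:2, write:2, though:1, like:1, move:1, with:1, true:1
N = 16. Frequency spectrum: V_1=5, V_2=4, V_3=1
M₂ = 1²·5 + 2²·4 + 3²·1 = 30
K = 10000 × (30 − 16) / 16² = 546.88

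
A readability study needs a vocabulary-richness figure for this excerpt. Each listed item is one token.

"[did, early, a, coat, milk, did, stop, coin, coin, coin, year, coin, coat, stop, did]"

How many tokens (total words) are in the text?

15

Tokens: did, early, a, coat, milk, did, stop, coin, coin, coin, year, coin, coat, stop, did
N = 15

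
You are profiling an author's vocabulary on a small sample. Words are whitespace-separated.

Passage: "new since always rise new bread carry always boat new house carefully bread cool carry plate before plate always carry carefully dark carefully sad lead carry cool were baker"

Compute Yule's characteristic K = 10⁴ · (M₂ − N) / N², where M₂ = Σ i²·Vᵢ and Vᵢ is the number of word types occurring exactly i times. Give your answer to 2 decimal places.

428.06

Frequencies: carry:4, new:3, always:3, carefully:3, bread:2, cool:2, plate:2, since:1, rise:1, boat:1, house:1, before:1, dark:1, sad:1, lead:1, were:1, baker:1
N = 29. Frequency spectrum: V_1=10, V_2=3, V_3=3, V_4=1
M₂ = 1²·10 + 2²·3 + 3²·3 + 4²·1 = 65
K = 10000 × (65 − 29) / 29² = 428.06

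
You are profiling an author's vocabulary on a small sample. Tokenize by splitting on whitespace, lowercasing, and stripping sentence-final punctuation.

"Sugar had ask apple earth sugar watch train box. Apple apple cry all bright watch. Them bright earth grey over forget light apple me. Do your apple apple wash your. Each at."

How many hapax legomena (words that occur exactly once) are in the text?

Frequencies: apple:6, sugar:2, earth:2, watch:2, bright:2, your:2, had:1, ask:1, train:1, box:1, cry:1, all:1, them:1, grey:1, over:1, forget:1, light:1, me:1, do:1, wash:1, … (2 more, each freq 1)
Hapax (freq=1): all, ask, at, box, cry, do, each, forget, grey, had, light, me, over, them, train, wash

16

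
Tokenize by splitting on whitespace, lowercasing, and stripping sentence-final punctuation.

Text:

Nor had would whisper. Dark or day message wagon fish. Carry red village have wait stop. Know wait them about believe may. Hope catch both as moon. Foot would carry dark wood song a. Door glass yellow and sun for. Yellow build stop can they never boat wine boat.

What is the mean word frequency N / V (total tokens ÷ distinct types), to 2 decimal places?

1.17

N = 49 tokens, V = 42 types.
Mean frequency = N / V = 49 / 42 = 1.17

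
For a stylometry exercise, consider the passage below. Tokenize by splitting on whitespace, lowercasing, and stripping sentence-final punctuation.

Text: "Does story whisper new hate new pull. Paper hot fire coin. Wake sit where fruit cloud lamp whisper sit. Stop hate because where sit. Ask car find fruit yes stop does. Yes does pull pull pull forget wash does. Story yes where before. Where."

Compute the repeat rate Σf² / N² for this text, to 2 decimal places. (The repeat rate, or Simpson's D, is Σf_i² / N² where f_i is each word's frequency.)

Frequencies: does:4, pull:4, where:4, sit:3, yes:3, story:2, whisper:2, new:2, hate:2, fruit:2, stop:2, paper:1, hot:1, fire:1, coin:1, wake:1, cloud:1, lamp:1, because:1, ask:1, … (5 more, each freq 1)
Σf² = 104; N² = 1936
Repeat rate = 104 / 1936 = 0.05

0.05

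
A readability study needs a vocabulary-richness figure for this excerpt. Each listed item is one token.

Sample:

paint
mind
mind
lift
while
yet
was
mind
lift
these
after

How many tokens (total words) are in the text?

Tokens: paint, mind, mind, lift, while, yet, was, mind, lift, these, after
N = 11

11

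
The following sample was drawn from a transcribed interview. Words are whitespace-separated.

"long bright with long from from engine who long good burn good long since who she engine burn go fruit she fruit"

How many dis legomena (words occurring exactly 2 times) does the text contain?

Frequencies: long:4, from:2, engine:2, who:2, good:2, burn:2, she:2, fruit:2, bright:1, with:1, since:1, go:1
Words with frequency 2: burn, engine, from, fruit, good, she, who

7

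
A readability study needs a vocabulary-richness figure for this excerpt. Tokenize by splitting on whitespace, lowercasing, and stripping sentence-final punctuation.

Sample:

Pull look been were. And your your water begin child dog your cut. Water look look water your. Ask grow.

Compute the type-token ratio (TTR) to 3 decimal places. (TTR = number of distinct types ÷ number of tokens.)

0.650

N = 20 tokens, V = 13 types.
TTR = V / N = 13 / 20 = 0.650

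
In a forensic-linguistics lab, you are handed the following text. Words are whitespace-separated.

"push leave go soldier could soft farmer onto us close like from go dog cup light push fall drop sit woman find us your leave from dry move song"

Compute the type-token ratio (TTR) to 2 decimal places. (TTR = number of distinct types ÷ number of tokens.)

0.83

N = 29 tokens, V = 24 types.
TTR = V / N = 24 / 29 = 0.83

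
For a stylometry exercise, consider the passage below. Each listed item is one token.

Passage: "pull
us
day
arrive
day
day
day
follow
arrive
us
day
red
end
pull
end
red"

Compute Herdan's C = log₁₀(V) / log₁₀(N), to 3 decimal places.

0.702

N = 16, V = 7.
log₁₀(V) = 0.845098, log₁₀(N) = 1.204120
C = 0.845098 / 1.204120 = 0.702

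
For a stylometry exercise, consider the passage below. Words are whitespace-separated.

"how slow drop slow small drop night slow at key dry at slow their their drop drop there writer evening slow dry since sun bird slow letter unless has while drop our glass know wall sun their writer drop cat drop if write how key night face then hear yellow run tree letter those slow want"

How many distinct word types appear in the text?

34

Distinct types: {at, bird, cat, drop, dry, evening, face, glass, has, hear, how, if, key, know, letter, night, our, run, since, slow, small, sun, their, then, there, those, tree, unless, wall, want, while, write, writer, yellow}
V = 34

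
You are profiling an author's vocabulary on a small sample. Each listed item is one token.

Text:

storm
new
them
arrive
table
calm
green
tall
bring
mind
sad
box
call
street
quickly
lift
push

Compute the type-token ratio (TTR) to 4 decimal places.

N = 17 tokens, V = 17 types.
TTR = V / N = 17 / 17 = 1.0000

1.0000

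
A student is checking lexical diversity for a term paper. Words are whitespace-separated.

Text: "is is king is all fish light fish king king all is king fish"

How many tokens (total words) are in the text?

14

Tokens: is, is, king, is, all, fish, light, fish, king, king, all, is, king, fish
N = 14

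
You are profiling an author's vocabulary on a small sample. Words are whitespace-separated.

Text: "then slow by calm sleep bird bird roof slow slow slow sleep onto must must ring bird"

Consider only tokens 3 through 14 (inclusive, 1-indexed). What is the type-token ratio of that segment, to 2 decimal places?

Segment tokens 3–14: by, calm, sleep, bird, bird, roof, slow, slow, slow, sleep, onto, must
Segment N = 12, segment V = 8.
TTR = 8 / 12 = 0.67

0.67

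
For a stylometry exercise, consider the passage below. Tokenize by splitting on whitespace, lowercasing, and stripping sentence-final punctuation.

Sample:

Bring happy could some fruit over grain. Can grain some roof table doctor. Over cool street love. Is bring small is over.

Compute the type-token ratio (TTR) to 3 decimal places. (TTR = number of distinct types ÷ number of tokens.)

N = 22 tokens, V = 16 types.
TTR = V / N = 16 / 22 = 0.727

0.727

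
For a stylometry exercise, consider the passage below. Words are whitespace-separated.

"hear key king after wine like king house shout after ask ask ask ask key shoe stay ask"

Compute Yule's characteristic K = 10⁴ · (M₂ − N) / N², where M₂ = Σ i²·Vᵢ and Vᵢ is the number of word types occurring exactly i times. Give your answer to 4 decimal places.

802.4691

Frequencies: ask:5, key:2, king:2, after:2, hear:1, wine:1, like:1, house:1, shout:1, shoe:1, stay:1
N = 18. Frequency spectrum: V_1=7, V_2=3, V_5=1
M₂ = 1²·7 + 2²·3 + 5²·1 = 44
K = 10000 × (44 − 18) / 18² = 802.4691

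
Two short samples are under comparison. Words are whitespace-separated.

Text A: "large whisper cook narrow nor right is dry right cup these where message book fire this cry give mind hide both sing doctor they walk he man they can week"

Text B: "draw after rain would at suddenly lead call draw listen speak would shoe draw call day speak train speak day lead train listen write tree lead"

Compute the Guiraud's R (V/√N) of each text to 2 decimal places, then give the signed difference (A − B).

2.17

A: V=28, N=30, R=5.11
B: V=15, N=26, R=2.94
Difference = 5.11 − 2.94 = 2.17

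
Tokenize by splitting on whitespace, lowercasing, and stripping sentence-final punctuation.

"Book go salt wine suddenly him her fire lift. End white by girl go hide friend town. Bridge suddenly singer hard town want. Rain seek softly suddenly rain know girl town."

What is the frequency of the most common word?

3

Frequencies: suddenly:3, town:3, go:2, girl:2, rain:2, book:1, salt:1, wine:1, him:1, her:1, fire:1, lift:1, end:1, white:1, by:1, hide:1, friend:1, bridge:1, singer:1, hard:1, … (4 more, each freq 1)
Most common: 'suddenly' with frequency 3.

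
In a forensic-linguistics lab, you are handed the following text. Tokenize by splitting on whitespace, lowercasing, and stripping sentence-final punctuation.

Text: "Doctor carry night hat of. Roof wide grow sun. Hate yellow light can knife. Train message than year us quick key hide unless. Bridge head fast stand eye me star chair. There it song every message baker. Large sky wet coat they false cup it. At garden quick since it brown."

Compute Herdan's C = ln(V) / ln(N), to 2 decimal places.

0.98

N = 51, V = 47.
ln(V) = 3.850148, ln(N) = 3.931826
C = 3.850148 / 3.931826 = 0.98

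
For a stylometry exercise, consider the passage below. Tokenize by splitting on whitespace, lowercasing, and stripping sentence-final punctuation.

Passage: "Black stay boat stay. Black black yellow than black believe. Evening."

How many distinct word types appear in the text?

Distinct types: {believe, black, boat, evening, stay, than, yellow}
V = 7

7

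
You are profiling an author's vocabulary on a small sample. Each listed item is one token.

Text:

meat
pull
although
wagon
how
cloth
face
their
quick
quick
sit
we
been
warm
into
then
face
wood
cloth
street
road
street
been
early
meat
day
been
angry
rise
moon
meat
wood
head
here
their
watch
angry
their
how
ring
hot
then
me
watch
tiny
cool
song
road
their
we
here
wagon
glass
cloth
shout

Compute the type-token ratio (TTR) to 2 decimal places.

0.62

N = 55 tokens, V = 34 types.
TTR = V / N = 34 / 55 = 0.62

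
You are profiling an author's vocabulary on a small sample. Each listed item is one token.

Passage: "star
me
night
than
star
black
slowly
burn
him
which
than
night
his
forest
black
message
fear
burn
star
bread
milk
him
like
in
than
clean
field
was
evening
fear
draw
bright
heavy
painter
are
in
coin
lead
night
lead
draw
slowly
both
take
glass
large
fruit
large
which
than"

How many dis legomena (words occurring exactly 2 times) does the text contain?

10

Frequencies: than:4, star:3, night:3, black:2, slowly:2, burn:2, him:2, which:2, fear:2, in:2, draw:2, lead:2, large:2, me:1, his:1, forest:1, message:1, bread:1, milk:1, like:1, … (13 more, each freq 1)
Words with frequency 2: black, burn, draw, fear, him, in, large, lead, slowly, which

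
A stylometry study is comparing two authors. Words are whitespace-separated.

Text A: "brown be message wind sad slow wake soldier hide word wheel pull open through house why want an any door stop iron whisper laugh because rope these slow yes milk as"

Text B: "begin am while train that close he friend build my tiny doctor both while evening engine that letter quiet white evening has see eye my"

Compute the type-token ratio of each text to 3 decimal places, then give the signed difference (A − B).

TTR(A) = 30/31 = 0.968
TTR(B) = 21/25 = 0.840
Difference = 0.968 − 0.840 = 0.128

0.128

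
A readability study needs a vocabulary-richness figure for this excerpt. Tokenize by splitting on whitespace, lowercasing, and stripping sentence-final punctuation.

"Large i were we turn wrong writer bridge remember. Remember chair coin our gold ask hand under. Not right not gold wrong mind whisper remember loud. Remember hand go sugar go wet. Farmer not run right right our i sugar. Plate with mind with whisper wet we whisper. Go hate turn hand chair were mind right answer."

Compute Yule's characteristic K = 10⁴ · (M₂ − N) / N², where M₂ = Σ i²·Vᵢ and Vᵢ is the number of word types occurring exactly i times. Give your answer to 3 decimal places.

Frequencies: remember:4, right:4, hand:3, not:3, mind:3, whisper:3, go:3, i:2, were:2, we:2, turn:2, wrong:2, chair:2, our:2, gold:2, sugar:2, wet:2, with:2, large:1, writer:1, … (10 more, each freq 1)
N = 57. Frequency spectrum: V_1=12, V_2=11, V_3=5, V_4=2
M₂ = 1²·12 + 2²·11 + 3²·5 + 4²·2 = 133
K = 10000 × (133 − 57) / 57² = 233.918

233.918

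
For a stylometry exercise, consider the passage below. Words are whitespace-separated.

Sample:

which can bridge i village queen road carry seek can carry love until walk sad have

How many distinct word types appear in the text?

Distinct types: {bridge, can, carry, have, i, love, queen, road, sad, seek, until, village, walk, which}
V = 14

14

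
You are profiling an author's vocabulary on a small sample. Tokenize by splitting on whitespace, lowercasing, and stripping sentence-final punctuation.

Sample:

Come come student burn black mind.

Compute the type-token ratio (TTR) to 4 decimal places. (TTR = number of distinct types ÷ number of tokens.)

0.8333

N = 6 tokens, V = 5 types.
TTR = V / N = 5 / 6 = 0.8333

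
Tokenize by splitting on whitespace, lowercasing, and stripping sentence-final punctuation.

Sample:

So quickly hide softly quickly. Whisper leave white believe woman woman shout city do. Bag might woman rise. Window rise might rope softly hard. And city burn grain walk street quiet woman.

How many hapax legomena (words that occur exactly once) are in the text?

Frequencies: woman:4, quickly:2, softly:2, city:2, might:2, rise:2, so:1, hide:1, whisper:1, leave:1, white:1, believe:1, shout:1, do:1, bag:1, window:1, rope:1, hard:1, and:1, burn:1, … (4 more, each freq 1)
Hapax (freq=1): and, bag, believe, burn, do, grain, hard, hide, leave, quiet, rope, shout, so, street, walk, whisper, white, window

18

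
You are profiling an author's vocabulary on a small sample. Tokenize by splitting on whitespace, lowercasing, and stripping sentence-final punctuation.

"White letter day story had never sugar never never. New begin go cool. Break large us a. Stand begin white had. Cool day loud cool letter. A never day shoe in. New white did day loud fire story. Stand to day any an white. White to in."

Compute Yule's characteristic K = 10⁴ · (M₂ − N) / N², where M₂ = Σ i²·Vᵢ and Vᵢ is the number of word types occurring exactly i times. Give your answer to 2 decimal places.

Frequencies: white:5, day:5, never:4, cool:3, letter:2, story:2, had:2, new:2, begin:2, a:2, stand:2, loud:2, in:2, to:2, sugar:1, go:1, break:1, large:1, us:1, shoe:1, … (4 more, each freq 1)
N = 47. Frequency spectrum: V_1=10, V_2=10, V_3=1, V_4=1, V_5=2
M₂ = 1²·10 + 2²·10 + 3²·1 + 4²·1 + 5²·2 = 125
K = 10000 × (125 − 47) / 47² = 353.10

353.10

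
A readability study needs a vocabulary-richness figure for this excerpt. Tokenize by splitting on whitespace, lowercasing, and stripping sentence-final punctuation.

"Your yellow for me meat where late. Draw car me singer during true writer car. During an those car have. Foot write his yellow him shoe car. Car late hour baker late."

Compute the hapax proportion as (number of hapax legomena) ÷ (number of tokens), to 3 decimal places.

Frequencies: car:5, late:3, yellow:2, me:2, during:2, your:1, for:1, meat:1, where:1, draw:1, singer:1, true:1, writer:1, an:1, those:1, have:1, foot:1, write:1, his:1, him:1, … (3 more, each freq 1)
Hapax count = 18; token count = 32.
Ratio = 18 / 32 = 0.563

0.563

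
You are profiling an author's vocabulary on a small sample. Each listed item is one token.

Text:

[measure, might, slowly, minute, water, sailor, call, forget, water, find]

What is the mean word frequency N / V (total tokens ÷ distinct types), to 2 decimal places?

1.11

N = 10 tokens, V = 9 types.
Mean frequency = N / V = 10 / 9 = 1.11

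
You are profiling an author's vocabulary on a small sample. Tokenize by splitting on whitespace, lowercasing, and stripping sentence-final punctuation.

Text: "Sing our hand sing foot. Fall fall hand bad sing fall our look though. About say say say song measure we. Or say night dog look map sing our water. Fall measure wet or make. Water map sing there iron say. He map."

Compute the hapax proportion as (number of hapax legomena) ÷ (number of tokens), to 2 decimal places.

0.30

Frequencies: sing:5, say:5, fall:4, our:3, map:3, hand:2, look:2, measure:2, or:2, water:2, foot:1, bad:1, though:1, about:1, song:1, we:1, night:1, dog:1, wet:1, make:1, … (3 more, each freq 1)
Hapax count = 13; token count = 43.
Ratio = 13 / 43 = 0.30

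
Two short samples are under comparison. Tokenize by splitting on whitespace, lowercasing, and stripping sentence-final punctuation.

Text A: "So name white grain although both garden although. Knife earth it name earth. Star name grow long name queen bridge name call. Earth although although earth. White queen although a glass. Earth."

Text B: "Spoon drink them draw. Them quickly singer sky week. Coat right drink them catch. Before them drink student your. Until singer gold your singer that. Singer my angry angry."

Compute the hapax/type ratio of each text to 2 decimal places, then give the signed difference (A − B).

A: hapax=13, V=18, ratio=0.72
B: hapax=14, V=19, ratio=0.74
Difference = 0.72 − 0.74 = -0.02

-0.02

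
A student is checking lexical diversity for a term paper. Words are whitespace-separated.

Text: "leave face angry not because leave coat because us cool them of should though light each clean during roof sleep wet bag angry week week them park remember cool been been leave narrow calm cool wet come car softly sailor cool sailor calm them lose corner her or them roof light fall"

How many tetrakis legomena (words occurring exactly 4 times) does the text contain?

2

Frequencies: cool:4, them:4, leave:3, angry:2, because:2, light:2, roof:2, wet:2, week:2, been:2, calm:2, sailor:2, face:1, not:1, coat:1, us:1, of:1, should:1, though:1, each:1, … (15 more, each freq 1)
Words with frequency 4: cool, them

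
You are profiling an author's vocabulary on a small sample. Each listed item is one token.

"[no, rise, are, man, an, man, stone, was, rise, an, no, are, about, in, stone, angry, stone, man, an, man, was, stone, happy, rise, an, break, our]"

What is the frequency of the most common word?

Frequencies: man:4, an:4, stone:4, rise:3, no:2, are:2, was:2, about:1, in:1, angry:1, happy:1, break:1, our:1
Most common: 'man' with frequency 4.

4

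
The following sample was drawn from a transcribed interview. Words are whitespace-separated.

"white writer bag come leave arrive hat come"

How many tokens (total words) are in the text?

Tokens: white, writer, bag, come, leave, arrive, hat, come
N = 8

8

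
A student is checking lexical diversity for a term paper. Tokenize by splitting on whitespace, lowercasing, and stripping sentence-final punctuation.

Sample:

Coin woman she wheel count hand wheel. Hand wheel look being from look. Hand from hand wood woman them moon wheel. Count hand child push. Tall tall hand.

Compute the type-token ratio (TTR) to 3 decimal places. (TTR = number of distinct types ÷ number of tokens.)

N = 28 tokens, V = 15 types.
TTR = V / N = 15 / 28 = 0.536

0.536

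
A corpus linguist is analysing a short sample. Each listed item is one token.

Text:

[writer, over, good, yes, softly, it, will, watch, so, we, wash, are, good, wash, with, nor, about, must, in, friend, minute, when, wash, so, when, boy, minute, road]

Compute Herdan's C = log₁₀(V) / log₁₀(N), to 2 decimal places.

N = 28, V = 22.
log₁₀(V) = 1.342423, log₁₀(N) = 1.447158
C = 1.342423 / 1.447158 = 0.93

0.93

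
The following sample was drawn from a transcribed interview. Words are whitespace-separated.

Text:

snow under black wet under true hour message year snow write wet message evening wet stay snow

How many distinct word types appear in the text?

Distinct types: {black, evening, hour, message, snow, stay, true, under, wet, write, year}
V = 11

11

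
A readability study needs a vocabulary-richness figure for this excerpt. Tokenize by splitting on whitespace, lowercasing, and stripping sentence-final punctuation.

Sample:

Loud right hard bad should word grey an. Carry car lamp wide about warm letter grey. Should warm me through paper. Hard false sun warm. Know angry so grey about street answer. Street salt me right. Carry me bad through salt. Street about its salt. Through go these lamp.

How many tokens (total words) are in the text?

49

Tokens: loud, right, hard, bad, should, word, grey, an, carry, car, lamp, wide, about, warm, letter, grey, should, warm, me, through, paper, hard, false, sun, warm, know, angry, so, grey, about, street, answer, street, salt, me, right, carry, me, bad, through, salt, street, about, its, salt, through, go, these, lamp
N = 49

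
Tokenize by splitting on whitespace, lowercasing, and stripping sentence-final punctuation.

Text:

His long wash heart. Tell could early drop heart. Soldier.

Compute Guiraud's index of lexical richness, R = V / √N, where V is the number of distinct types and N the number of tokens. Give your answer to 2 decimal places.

N = 10, V = 9.
√N = 3.162278
R = 9 / 3.162278 = 2.85

2.85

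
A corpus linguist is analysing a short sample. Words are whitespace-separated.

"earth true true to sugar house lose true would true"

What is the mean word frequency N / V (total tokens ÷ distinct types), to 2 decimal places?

N = 10 tokens, V = 7 types.
Mean frequency = N / V = 10 / 7 = 1.43

1.43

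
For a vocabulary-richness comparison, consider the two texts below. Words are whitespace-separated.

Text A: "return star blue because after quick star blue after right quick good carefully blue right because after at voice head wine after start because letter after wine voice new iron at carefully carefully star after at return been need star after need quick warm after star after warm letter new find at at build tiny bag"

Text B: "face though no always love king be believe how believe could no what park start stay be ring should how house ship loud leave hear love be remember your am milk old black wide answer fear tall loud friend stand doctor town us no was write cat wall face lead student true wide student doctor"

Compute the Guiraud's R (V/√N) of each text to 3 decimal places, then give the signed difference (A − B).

A: V=24, N=56, R=3.207
B: V=43, N=55, R=5.798
Difference = 3.207 − 5.798 = -2.591

-2.591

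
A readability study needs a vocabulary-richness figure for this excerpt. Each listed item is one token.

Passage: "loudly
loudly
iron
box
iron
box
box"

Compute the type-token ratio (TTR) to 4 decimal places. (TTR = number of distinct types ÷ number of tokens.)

N = 7 tokens, V = 3 types.
TTR = V / N = 3 / 7 = 0.4286

0.4286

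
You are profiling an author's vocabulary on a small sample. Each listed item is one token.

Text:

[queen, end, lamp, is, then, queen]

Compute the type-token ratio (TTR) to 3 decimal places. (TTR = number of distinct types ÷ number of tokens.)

N = 6 tokens, V = 5 types.
TTR = V / N = 5 / 6 = 0.833

0.833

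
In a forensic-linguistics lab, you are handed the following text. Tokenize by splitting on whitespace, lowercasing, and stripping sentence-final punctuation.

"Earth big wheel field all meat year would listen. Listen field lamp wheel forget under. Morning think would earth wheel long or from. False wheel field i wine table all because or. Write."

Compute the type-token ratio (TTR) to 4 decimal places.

0.6970

N = 33 tokens, V = 23 types.
TTR = V / N = 23 / 33 = 0.6970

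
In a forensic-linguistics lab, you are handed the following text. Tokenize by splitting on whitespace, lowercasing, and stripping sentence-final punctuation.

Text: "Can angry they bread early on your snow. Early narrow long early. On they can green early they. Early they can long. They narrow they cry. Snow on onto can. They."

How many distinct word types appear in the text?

13

Distinct types: {angry, bread, can, cry, early, green, long, narrow, on, onto, snow, they, your}
V = 13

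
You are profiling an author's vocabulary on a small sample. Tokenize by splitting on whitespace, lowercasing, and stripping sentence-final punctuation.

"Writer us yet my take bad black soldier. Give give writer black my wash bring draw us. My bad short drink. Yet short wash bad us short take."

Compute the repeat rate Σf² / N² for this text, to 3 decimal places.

0.082

Frequencies: us:3, my:3, bad:3, short:3, writer:2, yet:2, take:2, black:2, give:2, wash:2, soldier:1, bring:1, draw:1, drink:1
Σf² = 64; N² = 784
Repeat rate = 64 / 784 = 0.082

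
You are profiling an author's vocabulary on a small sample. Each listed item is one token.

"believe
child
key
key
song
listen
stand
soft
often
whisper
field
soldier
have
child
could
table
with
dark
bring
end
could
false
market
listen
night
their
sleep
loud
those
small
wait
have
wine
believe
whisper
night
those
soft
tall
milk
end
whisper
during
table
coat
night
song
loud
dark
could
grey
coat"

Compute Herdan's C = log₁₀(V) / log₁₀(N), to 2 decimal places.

N = 52, V = 33.
log₁₀(V) = 1.518514, log₁₀(N) = 1.716003
C = 1.518514 / 1.716003 = 0.88

0.88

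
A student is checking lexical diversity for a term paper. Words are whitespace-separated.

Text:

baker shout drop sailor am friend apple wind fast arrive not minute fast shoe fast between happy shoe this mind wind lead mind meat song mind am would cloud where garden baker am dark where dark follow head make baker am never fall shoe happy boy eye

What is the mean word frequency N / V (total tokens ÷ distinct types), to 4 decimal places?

1.4688

N = 47 tokens, V = 32 types.
Mean frequency = N / V = 47 / 32 = 1.4688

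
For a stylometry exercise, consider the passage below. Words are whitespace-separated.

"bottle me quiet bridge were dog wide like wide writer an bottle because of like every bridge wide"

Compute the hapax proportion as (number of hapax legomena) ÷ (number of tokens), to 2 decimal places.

Frequencies: wide:3, bottle:2, bridge:2, like:2, me:1, quiet:1, were:1, dog:1, writer:1, an:1, because:1, of:1, every:1
Hapax count = 9; token count = 18.
Ratio = 9 / 18 = 0.50

0.50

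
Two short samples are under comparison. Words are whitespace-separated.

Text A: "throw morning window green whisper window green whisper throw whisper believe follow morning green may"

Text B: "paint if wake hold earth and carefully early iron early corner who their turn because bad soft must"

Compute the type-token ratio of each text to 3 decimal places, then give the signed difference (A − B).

TTR(A) = 8/15 = 0.533
TTR(B) = 17/18 = 0.944
Difference = 0.533 − 0.944 = -0.411

-0.411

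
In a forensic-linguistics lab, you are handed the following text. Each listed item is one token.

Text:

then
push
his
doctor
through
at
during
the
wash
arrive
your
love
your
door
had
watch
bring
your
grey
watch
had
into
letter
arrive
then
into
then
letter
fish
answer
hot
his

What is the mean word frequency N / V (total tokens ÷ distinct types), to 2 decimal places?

N = 32 tokens, V = 22 types.
Mean frequency = N / V = 32 / 22 = 1.45

1.45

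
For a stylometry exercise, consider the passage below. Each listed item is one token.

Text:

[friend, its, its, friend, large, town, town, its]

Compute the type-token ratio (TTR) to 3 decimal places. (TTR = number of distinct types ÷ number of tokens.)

0.500

N = 8 tokens, V = 4 types.
TTR = V / N = 4 / 8 = 0.500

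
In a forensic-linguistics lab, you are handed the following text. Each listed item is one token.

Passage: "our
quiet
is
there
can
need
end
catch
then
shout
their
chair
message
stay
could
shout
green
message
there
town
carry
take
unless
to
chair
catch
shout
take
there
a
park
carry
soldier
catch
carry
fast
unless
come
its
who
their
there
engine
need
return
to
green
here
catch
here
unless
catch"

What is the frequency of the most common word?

5

Frequencies: catch:5, there:4, shout:3, carry:3, unless:3, need:2, their:2, chair:2, message:2, green:2, take:2, to:2, here:2, our:1, quiet:1, is:1, can:1, end:1, then:1, stay:1, … (11 more, each freq 1)
Most common: 'catch' with frequency 5.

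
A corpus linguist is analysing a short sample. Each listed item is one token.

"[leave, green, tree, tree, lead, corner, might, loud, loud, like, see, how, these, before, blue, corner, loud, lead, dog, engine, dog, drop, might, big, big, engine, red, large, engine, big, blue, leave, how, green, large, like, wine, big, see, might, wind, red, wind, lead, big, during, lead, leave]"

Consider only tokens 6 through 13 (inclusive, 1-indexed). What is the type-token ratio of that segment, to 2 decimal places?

Segment tokens 6–13: corner, might, loud, loud, like, see, how, these
Segment N = 8, segment V = 7.
TTR = 7 / 8 = 0.88

0.88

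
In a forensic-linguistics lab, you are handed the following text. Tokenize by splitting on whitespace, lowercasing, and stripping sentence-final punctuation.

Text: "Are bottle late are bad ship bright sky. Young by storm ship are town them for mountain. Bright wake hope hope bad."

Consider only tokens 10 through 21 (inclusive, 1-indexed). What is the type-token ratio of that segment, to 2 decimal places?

Segment tokens 10–21: by, storm, ship, are, town, them, for, mountain, bright, wake, hope, hope
Segment N = 12, segment V = 11.
TTR = 11 / 12 = 0.92

0.92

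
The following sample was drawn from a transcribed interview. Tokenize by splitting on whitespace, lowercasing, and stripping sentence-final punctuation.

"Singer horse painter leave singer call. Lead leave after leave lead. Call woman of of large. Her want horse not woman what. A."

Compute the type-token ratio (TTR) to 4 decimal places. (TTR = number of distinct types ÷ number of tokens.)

0.6522

N = 23 tokens, V = 15 types.
TTR = V / N = 15 / 23 = 0.6522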